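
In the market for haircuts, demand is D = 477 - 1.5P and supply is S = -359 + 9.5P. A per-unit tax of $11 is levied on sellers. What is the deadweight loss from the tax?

Deadweight loss = 78.375

Pre-tax equilibrium: P* = 76, Q* = 363.
Tax on sellers shifts supply to S = -359 + 9.5(P − 11) = -463.5 + 9.5P.
477 - 1.5P = -463.5 + 9.5P gives buyer price Pb = 85.5; sellers receive Ps = 85.5 − 11 = 74.5.
New quantity: Q = 477 − 1.5(85.5) = 348.75.
DWL = ½ × 11 × (363 − 348.75) = 78.375.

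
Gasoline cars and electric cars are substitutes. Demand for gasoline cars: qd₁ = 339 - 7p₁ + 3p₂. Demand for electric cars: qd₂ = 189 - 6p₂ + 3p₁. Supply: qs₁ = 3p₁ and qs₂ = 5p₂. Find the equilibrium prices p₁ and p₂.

p₁ = 4296/101, p₂ = 2907/101

Market 1: 339 - 7p₁ + 3p₂ = 3p₁ → 10p₁ - 3p₂ = 339.
Market 2: 11p₂ - 3p₁ = 189.
Eliminating p₂: 11×(1) + 3×(2) gives 101p₁ = 4296, so p₁ = 4296/101.
Back-substitute into (2): p₂ = (189 + 3×4296/101) / 11 = 2907/101.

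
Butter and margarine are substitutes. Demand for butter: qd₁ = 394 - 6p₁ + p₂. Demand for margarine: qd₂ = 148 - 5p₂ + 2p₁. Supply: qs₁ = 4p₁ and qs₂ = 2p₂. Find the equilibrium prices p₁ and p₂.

p₁ = 1453/34, p₂ = 567/17

Market 1: 394 - 6p₁ + p₂ = 4p₁ → 10p₁ - p₂ = 394.
Market 2: 7p₂ - 2p₁ = 148.
Eliminating p₂: 7×(1) + 1×(2) gives 68p₁ = 2906, so p₁ = 1453/34.
Back-substitute into (2): p₂ = (148 + 2×1453/34) / 7 = 567/17.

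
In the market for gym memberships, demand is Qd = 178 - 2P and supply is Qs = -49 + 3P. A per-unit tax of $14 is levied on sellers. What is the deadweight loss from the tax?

Pre-tax equilibrium: P* = 45.4, Q* = 87.2.
Tax on sellers shifts supply to Qs = -49 + 3(P − 14) = -91 + 3P.
178 - 2P = -91 + 3P gives buyer price Pb = 53.8; sellers receive Ps = 53.8 − 14 = 39.8.
New quantity: Q = 178 − 2(53.8) = 70.4.
DWL = ½ × 14 × (87.2 − 70.4) = 117.6.

Deadweight loss = 117.6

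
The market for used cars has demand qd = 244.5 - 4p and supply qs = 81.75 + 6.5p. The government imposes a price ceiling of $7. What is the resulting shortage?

Equilibrium price would be p* = 15.5, so the ceiling at 7 binds.
At p = 7: qd = 244.5 − 4(7) = 216.5, qs = 81.75 + 6.5(7) = 127.25.
Shortage = 216.5 − 127.25 = 89.25.

Shortage = 89.25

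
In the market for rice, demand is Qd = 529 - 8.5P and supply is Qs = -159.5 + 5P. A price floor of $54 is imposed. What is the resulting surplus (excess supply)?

Surplus = 40.5

Equilibrium price would be P* = 51, so the floor at 54 binds.
At P = 54: Qd = 70, Qs = 110.5.
Surplus = 110.5 − 70 = 40.5.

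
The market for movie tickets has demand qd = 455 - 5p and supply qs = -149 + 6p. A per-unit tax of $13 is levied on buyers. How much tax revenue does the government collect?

Tax revenue = 1885

Pre-tax equilibrium: p* = 604/11, q* = 1985/11.
Tax on buyers shifts demand to qd = 455 − 5(p + 13) = 390 - 5p.
390 - 5p = -149 + 6p gives seller price ps = 49; buyers pay pb = 49 + 13 = 62.
New quantity: q = 455 − 5(62) = 145.
Revenue = 13 × 145 = 1885.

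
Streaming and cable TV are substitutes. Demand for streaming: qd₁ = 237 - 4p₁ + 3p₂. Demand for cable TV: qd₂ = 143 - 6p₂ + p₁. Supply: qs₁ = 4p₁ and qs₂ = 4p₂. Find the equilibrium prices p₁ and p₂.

Market 1: 237 - 4p₁ + 3p₂ = 4p₁ → 8p₁ - 3p₂ = 237.
Market 2: 10p₂ - p₁ = 143.
Eliminating p₂: 10×(1) + 3×(2) gives 77p₁ = 2799, so p₁ = 2799/77.
Back-substitute into (2): p₂ = (143 + 1×2799/77) / 10 = 1381/77.

p₁ = 2799/77, p₂ = 1381/77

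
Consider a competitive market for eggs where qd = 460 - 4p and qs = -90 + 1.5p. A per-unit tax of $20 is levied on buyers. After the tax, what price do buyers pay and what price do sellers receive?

Pre-tax equilibrium: p* = 100, q* = 60.
Tax on buyers shifts demand to qd = 460 − 4(p + 20) = 380 - 4p.
380 - 4p = -90 + 1.5p gives seller price ps = 940/11; buyers pay pb = 940/11 + 20 = 1160/11.
New quantity: q = 460 − 4(1160/11) = 420/11.

Buyers pay 1160/11, sellers receive 940/11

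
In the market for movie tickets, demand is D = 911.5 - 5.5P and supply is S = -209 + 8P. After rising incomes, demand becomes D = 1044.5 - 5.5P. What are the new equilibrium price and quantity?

Original equilibrium: P* = 83, Q* = 455.
New equilibrium: 1044.5 - 5.5P = -209 + 8P, so 1253.5 = 13.5P and P' = 2507/27; Q' = 1044.5 − 5.5(2507/27) = 14413/27.

P' = 2507/27, Q' = 14413/27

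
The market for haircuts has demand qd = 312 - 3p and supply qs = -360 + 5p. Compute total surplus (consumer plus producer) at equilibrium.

Total surplus = 960

Equilibrium: 312 - 3p = -360 + 5p gives p* = 84, q* = 60.
Demand choke price: p = 104; supply starts at p = 72.
CS = ½(104 − 84)(60) = 600; PS = ½(84 − 72)(60) = 360.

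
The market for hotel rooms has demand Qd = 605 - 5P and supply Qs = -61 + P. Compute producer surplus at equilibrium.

Equilibrium: 605 - 5P = -61 + P gives P* = 111, Q* = 50.
Supply starts at P = 61 (where Qs = 0).
PS = ½(111 − 61)(50) = 1250.

Producer surplus = 1250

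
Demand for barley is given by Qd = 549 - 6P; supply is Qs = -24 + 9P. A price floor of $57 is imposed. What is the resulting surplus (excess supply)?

Equilibrium price would be P* = 38.2, so the floor at 57 binds.
At P = 57: Qd = 207, Qs = 489.
Surplus = 489 − 207 = 282.

Surplus = 282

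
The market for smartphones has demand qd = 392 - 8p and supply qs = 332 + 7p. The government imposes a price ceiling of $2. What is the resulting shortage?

Equilibrium price would be p* = 4, so the ceiling at 2 binds.
At p = 2: qd = 392 − 8(2) = 376, qs = 332 + 7(2) = 346.
Shortage = 376 − 346 = 30.

Shortage = 30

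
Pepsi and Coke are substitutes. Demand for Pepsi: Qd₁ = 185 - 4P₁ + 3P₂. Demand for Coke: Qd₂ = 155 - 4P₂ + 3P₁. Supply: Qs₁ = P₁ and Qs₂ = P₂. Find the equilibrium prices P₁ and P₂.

Market 1: 185 - 4P₁ + 3P₂ = P₁ → 5P₁ - 3P₂ = 185.
Market 2: 5P₂ - 3P₁ = 155.
Eliminating P₂: 5×(1) + 3×(2) gives 16P₁ = 1390, so P₁ = 86.875.
Back-substitute into (2): P₂ = (155 + 3×86.875) / 5 = 83.125.

P₁ = 86.875, P₂ = 83.125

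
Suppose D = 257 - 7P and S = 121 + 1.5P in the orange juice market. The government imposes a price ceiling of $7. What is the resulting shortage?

Shortage = 76.5

Equilibrium price would be P* = 16, so the ceiling at 7 binds.
At P = 7: D = 257 − 7(7) = 208, S = 121 + 1.5(7) = 131.5.
Shortage = 208 − 131.5 = 76.5.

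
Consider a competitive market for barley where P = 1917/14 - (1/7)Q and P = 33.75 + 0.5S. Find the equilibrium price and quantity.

P* = 114, Q* = 160.5

Set the two price expressions equal: 1917/14 - (1/7)Q = 33.75 + 0.5Q.
2889/28 = (9/14)Q, so Q* = 160.5.
P* = 1917/14 − (1/7)(160.5) = 114.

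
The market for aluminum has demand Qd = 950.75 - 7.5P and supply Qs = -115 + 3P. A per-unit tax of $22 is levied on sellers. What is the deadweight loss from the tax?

Deadweight loss = 3630/7

Pre-tax equilibrium: P* = 101.5, Q* = 189.5.
Tax on sellers shifts supply to Qs = -115 + 3(P − 22) = -181 + 3P.
950.75 - 7.5P = -181 + 3P gives buyer price Pb = 1509/14; sellers receive Ps = 1509/14 − 22 = 1201/14.
New quantity: Q = 950.75 − 7.5(1509/14) = 1993/14.
DWL = ½ × 22 × (189.5 − 1993/14) = 3630/7.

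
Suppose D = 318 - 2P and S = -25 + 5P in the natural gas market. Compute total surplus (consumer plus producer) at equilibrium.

Total surplus = 16940

Equilibrium: 318 - 2P = -25 + 5P gives P* = 49, Q* = 220.
Demand choke price: P = 159; supply starts at P = 5.
CS = ½(159 − 49)(220) = 12100; PS = ½(49 − 5)(220) = 4840.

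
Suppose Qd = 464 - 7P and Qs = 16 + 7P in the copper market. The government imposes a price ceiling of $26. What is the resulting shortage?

Equilibrium price would be P* = 32, so the ceiling at 26 binds.
At P = 26: Qd = 464 − 7(26) = 282, Qs = 16 + 7(26) = 198.
Shortage = 282 − 198 = 84.

Shortage = 84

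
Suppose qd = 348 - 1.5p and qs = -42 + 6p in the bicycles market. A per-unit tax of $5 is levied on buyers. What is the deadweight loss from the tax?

Pre-tax equilibrium: p* = 52, q* = 270.
Tax on buyers shifts demand to qd = 348 − 1.5(p + 5) = 340.5 - 1.5p.
340.5 - 1.5p = -42 + 6p gives seller price ps = 51; buyers pay pb = 51 + 5 = 56.
New quantity: q = 348 − 1.5(56) = 264.
DWL = ½ × 5 × (270 − 264) = 15.

Deadweight loss = 15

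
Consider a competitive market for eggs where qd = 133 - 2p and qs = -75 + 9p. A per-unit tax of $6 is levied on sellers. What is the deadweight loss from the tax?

Deadweight loss = 324/11

Pre-tax equilibrium: p* = 208/11, q* = 1047/11.
Tax on sellers shifts supply to qs = -75 + 9(p − 6) = -129 + 9p.
133 - 2p = -129 + 9p gives buyer price pb = 262/11; sellers receive ps = 262/11 − 6 = 196/11.
New quantity: q = 133 − 2(262/11) = 939/11.
DWL = ½ × 6 × (1047/11 − 939/11) = 324/11.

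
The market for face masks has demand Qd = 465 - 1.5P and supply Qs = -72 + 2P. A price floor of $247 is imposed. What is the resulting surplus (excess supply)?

Equilibrium price would be P* = 1074/7, so the floor at 247 binds.
At P = 247: Qd = 94.5, Qs = 422.
Surplus = 422 − 94.5 = 327.5.

Surplus = 327.5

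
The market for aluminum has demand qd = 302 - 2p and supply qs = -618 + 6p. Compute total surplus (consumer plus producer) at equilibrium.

Equilibrium: 302 - 2p = -618 + 6p gives p* = 115, q* = 72.
Demand choke price: p = 151; supply starts at p = 103.
CS = ½(151 − 115)(72) = 1296; PS = ½(115 − 103)(72) = 432.

Total surplus = 1728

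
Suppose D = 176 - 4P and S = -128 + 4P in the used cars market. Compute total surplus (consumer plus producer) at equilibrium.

Total surplus = 144

Equilibrium: 176 - 4P = -128 + 4P gives P* = 38, Q* = 24.
Demand choke price: P = 44; supply starts at P = 32.
CS = ½(44 − 38)(24) = 72; PS = ½(38 − 32)(24) = 72.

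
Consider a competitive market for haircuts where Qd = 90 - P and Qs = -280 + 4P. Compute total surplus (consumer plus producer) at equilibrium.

Total surplus = 160

Equilibrium: 90 - P = -280 + 4P gives P* = 74, Q* = 16.
Demand choke price: P = 90; supply starts at P = 70.
CS = ½(90 − 74)(16) = 128; PS = ½(74 − 70)(16) = 32.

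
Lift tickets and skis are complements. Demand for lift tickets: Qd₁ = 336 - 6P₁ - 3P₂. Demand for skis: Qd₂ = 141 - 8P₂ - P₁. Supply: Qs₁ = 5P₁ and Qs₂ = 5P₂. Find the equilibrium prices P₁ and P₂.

Market 1: 336 - 6P₁ - 3P₂ = 5P₁ → 11P₁ + 3P₂ = 336.
Market 2: 13P₂ + P₁ = 141.
Eliminating P₂: 13×(1) − 3×(2) gives 140P₁ = 3945, so P₁ = 789/28.
Back-substitute into (2): P₂ = (141 − 1×789/28) / 13 = 243/28.

P₁ = 789/28, P₂ = 243/28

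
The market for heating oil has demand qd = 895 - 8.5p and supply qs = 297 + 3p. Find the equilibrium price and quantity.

p* = 52, q* = 453

Set qd = qs: 895 - 8.5p = 297 + 3p.
598 = 11.5p, so p* = 52.
q* = 895 − 8.5(52) = 453.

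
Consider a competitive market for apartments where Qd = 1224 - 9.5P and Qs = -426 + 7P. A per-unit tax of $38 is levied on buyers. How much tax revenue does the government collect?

Tax revenue = 151544/33

Pre-tax equilibrium: P* = 100, Q* = 274.
Tax on buyers shifts demand to Qd = 1224 − 9.5(P + 38) = 863 - 9.5P.
863 - 9.5P = -426 + 7P gives seller price Ps = 2578/33; buyers pay Pb = 2578/33 + 38 = 3832/33.
New quantity: Q = 1224 − 9.5(3832/33) = 3988/33.
Revenue = 38 × 3988/33 = 151544/33.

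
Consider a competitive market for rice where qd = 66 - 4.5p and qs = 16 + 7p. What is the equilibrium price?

Set qd = qs: 66 - 4.5p = 16 + 7p.
50 = 11.5p, so p* = 100/23.
q* = 66 − 4.5(100/23) = 1068/23.

p* = 100/23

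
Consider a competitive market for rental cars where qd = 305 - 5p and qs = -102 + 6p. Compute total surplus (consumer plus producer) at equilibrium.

Equilibrium: 305 - 5p = -102 + 6p gives p* = 37, q* = 120.
Demand choke price: p = 61; supply starts at p = 17.
CS = ½(61 − 37)(120) = 1440; PS = ½(37 − 17)(120) = 1200.

Total surplus = 2640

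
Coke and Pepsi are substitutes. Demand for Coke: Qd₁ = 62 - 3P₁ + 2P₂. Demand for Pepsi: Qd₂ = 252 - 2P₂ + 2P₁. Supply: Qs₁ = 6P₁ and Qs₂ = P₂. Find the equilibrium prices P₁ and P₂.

Market 1: 62 - 3P₁ + 2P₂ = 6P₁ → 9P₁ - 2P₂ = 62.
Market 2: 3P₂ - 2P₁ = 252.
Eliminating P₂: 3×(1) + 2×(2) gives 23P₁ = 690, so P₁ = 30.
Back-substitute into (2): P₂ = (252 + 2×30) / 3 = 104.

P₁ = 30, P₂ = 104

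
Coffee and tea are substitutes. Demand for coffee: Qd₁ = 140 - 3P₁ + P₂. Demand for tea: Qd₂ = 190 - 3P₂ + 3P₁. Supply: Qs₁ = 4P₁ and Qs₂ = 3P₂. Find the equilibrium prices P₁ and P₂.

Market 1: 140 - 3P₁ + P₂ = 4P₁ → 7P₁ - P₂ = 140.
Market 2: 6P₂ - 3P₁ = 190.
Eliminating P₂: 6×(1) + 1×(2) gives 39P₁ = 1030, so P₁ = 1030/39.
Back-substitute into (2): P₂ = (190 + 3×1030/39) / 6 = 1750/39.

P₁ = 1030/39, P₂ = 1750/39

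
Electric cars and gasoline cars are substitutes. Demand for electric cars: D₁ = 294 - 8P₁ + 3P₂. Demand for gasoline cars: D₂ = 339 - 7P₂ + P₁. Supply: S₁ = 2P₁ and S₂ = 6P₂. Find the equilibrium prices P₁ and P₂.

Market 1: 294 - 8P₁ + 3P₂ = 2P₁ → 10P₁ - 3P₂ = 294.
Market 2: 13P₂ - P₁ = 339.
Eliminating P₂: 13×(1) + 3×(2) gives 127P₁ = 4839, so P₁ = 4839/127.
Back-substitute into (2): P₂ = (339 + 1×4839/127) / 13 = 3684/127.

P₁ = 4839/127, P₂ = 3684/127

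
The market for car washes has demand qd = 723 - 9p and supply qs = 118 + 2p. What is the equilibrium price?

p* = 55

Set qd = qs: 723 - 9p = 118 + 2p.
605 = 11p, so p* = 55.
q* = 723 − 9(55) = 228.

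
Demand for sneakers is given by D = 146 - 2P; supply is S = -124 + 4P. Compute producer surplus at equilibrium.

Producer surplus = 392

Equilibrium: 146 - 2P = -124 + 4P gives P* = 45, Q* = 56.
Supply starts at P = 31 (where S = 0).
PS = ½(45 − 31)(56) = 392.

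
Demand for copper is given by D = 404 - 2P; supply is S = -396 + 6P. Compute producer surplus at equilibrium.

Producer surplus = 3468

Equilibrium: 404 - 2P = -396 + 6P gives P* = 100, Q* = 204.
Supply starts at P = 66 (where S = 0).
PS = ½(100 − 66)(204) = 3468.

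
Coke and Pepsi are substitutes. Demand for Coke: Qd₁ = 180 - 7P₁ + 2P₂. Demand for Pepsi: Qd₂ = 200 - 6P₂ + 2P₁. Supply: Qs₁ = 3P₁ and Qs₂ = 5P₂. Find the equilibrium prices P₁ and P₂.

Market 1: 180 - 7P₁ + 2P₂ = 3P₁ → 10P₁ - 2P₂ = 180.
Market 2: 11P₂ - 2P₁ = 200.
Eliminating P₂: 11×(1) + 2×(2) gives 106P₁ = 2380, so P₁ = 1190/53.
Back-substitute into (2): P₂ = (200 + 2×1190/53) / 11 = 1180/53.

P₁ = 1190/53, P₂ = 1180/53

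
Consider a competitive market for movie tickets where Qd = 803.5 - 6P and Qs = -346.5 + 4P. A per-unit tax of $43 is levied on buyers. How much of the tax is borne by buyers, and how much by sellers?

Buyers bear $17.2, sellers bear $25.8

Pre-tax equilibrium: P* = 115, Q* = 113.5.
Tax on buyers shifts demand to Qd = 803.5 − 6(P + 43) = 545.5 - 6P.
545.5 - 6P = -346.5 + 4P gives seller price Ps = 89.2; buyers pay Pb = 89.2 + 43 = 132.2.
New quantity: Q = 803.5 − 6(132.2) = 10.3.
Buyer burden = 132.2 − 115 = 17.2; seller burden = 115 − 89.2 = 25.8.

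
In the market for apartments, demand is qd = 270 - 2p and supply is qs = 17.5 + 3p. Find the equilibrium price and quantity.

p* = 50.5, q* = 169

Set qd = qs: 270 - 2p = 17.5 + 3p.
252.5 = 5p, so p* = 50.5.
q* = 270 − 2(50.5) = 169.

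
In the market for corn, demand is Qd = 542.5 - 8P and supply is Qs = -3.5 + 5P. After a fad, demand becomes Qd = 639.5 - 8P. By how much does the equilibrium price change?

ΔP = 97/13

Original equilibrium: P* = 42, Q* = 206.5.
New equilibrium: 639.5 - 8P = -3.5 + 5P, so 643 = 13P and P' = 643/13; Q' = 639.5 − 8(643/13) = 6339/26.
Change in price: 643/13 − 42 = 97/13.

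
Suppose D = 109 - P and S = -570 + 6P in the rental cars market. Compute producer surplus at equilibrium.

Producer surplus = 12

Equilibrium: 109 - P = -570 + 6P gives P* = 97, Q* = 12.
Supply starts at P = 95 (where S = 0).
PS = ½(97 − 95)(12) = 12.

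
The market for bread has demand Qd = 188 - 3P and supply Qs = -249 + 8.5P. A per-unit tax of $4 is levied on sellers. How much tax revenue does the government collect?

Pre-tax equilibrium: P* = 38, Q* = 74.
Tax on sellers shifts supply to Qs = -249 + 8.5(P − 4) = -283 + 8.5P.
188 - 3P = -283 + 8.5P gives buyer price Pb = 942/23; sellers receive Ps = 942/23 − 4 = 850/23.
New quantity: Q = 188 − 3(942/23) = 1498/23.
Revenue = 4 × 1498/23 = 5992/23.

Tax revenue = 5992/23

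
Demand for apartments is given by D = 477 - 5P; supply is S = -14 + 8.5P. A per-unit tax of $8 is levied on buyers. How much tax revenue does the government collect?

Pre-tax equilibrium: P* = 982/27, Q* = 7969/27.
Tax on buyers shifts demand to D = 477 − 5(P + 8) = 437 - 5P.
437 - 5P = -14 + 8.5P gives seller price Ps = 902/27; buyers pay Pb = 902/27 + 8 = 1118/27.
New quantity: Q = 477 − 5(1118/27) = 7289/27.
Revenue = 8 × 7289/27 = 58312/27.

Tax revenue = 58312/27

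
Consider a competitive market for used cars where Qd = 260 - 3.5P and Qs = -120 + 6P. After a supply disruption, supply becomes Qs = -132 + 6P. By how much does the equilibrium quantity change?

ΔQ = -84/19

Original equilibrium: P* = 40, Q* = 120.
New equilibrium: 260 - 3.5P = -132 + 6P, so 392 = 9.5P and P' = 784/19; Q' = 260 − 3.5(784/19) = 2196/19.
Change in quantity: 2196/19 − 120 = -84/19.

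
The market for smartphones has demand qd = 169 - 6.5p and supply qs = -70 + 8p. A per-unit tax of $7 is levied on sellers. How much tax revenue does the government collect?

Pre-tax equilibrium: p* = 478/29, q* = 1794/29.
Tax on sellers shifts supply to qs = -70 + 8(p − 7) = -126 + 8p.
169 - 6.5p = -126 + 8p gives buyer price pb = 590/29; sellers receive ps = 590/29 − 7 = 387/29.
New quantity: q = 169 − 6.5(590/29) = 1066/29.
Revenue = 7 × 1066/29 = 7462/29.

Tax revenue = 7462/29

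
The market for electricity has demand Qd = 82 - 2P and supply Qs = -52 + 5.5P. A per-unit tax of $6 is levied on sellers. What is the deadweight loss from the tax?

Deadweight loss = 26.4

Pre-tax equilibrium: P* = 268/15, Q* = 694/15.
Tax on sellers shifts supply to Qs = -52 + 5.5(P − 6) = -85 + 5.5P.
82 - 2P = -85 + 5.5P gives buyer price Pb = 334/15; sellers receive Ps = 334/15 − 6 = 244/15.
New quantity: Q = 82 − 2(334/15) = 562/15.
DWL = ½ × 6 × (694/15 − 562/15) = 26.4.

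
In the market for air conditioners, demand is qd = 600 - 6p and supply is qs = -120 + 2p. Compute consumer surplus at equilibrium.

Consumer surplus = 300

Equilibrium: 600 - 6p = -120 + 2p gives p* = 90, q* = 60.
Demand choke price (qd = 0): p = 100.
CS = ½(100 − 90)(60) = 300.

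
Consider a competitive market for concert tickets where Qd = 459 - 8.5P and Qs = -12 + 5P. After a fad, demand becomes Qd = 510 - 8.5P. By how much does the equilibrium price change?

Original equilibrium: P* = 314/9, Q* = 1462/9.
New equilibrium: 510 - 8.5P = -12 + 5P, so 522 = 13.5P and P' = 116/3; Q' = 510 − 8.5(116/3) = 544/3.
Change in price: 116/3 − 314/9 = 34/9.

ΔP = 34/9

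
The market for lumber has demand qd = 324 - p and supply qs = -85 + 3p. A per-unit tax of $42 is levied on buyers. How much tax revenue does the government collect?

Tax revenue = 7990.5

Pre-tax equilibrium: p* = 102.25, q* = 221.75.
Tax on buyers shifts demand to qd = 324 − 1(p + 42) = 282 - p.
282 - p = -85 + 3p gives seller price ps = 91.75; buyers pay pb = 91.75 + 42 = 133.75.
New quantity: q = 324 − 1(133.75) = 190.25.
Revenue = 42 × 190.25 = 7990.5.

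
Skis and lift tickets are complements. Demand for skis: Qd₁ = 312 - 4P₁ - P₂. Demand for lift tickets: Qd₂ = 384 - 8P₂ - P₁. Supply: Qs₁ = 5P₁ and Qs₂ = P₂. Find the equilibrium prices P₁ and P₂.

Market 1: 312 - 4P₁ - P₂ = 5P₁ → 9P₁ + P₂ = 312.
Market 2: 9P₂ + P₁ = 384.
Eliminating P₂: 9×(1) − 1×(2) gives 80P₁ = 2424, so P₁ = 30.3.
Back-substitute into (2): P₂ = (384 − 1×30.3) / 9 = 39.3.

P₁ = 30.3, P₂ = 39.3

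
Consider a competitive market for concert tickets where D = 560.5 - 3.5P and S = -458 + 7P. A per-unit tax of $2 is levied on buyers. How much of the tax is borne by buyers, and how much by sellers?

Buyers bear 4/3, sellers bear 2/3

Pre-tax equilibrium: P* = 97, Q* = 221.
Tax on buyers shifts demand to D = 560.5 − 3.5(P + 2) = 553.5 - 3.5P.
553.5 - 3.5P = -458 + 7P gives seller price Ps = 289/3; buyers pay Pb = 289/3 + 2 = 295/3.
New quantity: Q = 560.5 − 3.5(295/3) = 649/3.
Buyer burden = 295/3 − 97 = 4/3; seller burden = 97 − 289/3 = 2/3.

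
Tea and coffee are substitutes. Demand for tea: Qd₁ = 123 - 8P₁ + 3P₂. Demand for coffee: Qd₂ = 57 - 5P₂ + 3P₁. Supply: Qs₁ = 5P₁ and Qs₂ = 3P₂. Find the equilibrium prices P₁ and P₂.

Market 1: 123 - 8P₁ + 3P₂ = 5P₁ → 13P₁ - 3P₂ = 123.
Market 2: 8P₂ - 3P₁ = 57.
Eliminating P₂: 8×(1) + 3×(2) gives 95P₁ = 1155, so P₁ = 231/19.
Back-substitute into (2): P₂ = (57 + 3×231/19) / 8 = 222/19.

P₁ = 231/19, P₂ = 222/19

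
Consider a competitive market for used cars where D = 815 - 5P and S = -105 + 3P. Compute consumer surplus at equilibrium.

Equilibrium: 815 - 5P = -105 + 3P gives P* = 115, Q* = 240.
Demand choke price (D = 0): P = 163.
CS = ½(163 − 115)(240) = 5760.

Consumer surplus = 5760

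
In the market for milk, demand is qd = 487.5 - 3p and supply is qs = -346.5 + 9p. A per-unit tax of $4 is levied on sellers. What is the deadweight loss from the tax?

Pre-tax equilibrium: p* = 69.5, q* = 279.
Tax on sellers shifts supply to qs = -346.5 + 9(p − 4) = -382.5 + 9p.
487.5 - 3p = -382.5 + 9p gives buyer price pb = 72.5; sellers receive ps = 72.5 − 4 = 68.5.
New quantity: q = 487.5 − 3(72.5) = 270.
DWL = ½ × 4 × (279 − 270) = 18.

Deadweight loss = 18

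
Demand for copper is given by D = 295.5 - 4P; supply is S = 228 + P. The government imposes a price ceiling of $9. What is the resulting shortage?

Equilibrium price would be P* = 13.5, so the ceiling at 9 binds.
At P = 9: D = 295.5 − 4(9) = 259.5, S = 228 + 1(9) = 237.
Shortage = 259.5 − 237 = 22.5.

Shortage = 22.5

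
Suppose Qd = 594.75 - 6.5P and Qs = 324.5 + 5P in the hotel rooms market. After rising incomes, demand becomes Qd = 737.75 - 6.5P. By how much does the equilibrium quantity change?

Original equilibrium: P* = 23.5, Q* = 442.
New equilibrium: 737.75 - 6.5P = 324.5 + 5P, so 413.25 = 11.5P and P' = 1653/46; Q' = 737.75 − 6.5(1653/46) = 11596/23.
Change in quantity: 11596/23 − 442 = 1430/23.

ΔQ = 1430/23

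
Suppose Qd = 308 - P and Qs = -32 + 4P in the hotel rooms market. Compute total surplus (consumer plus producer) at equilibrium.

Equilibrium: 308 - P = -32 + 4P gives P* = 68, Q* = 240.
Demand choke price: P = 308; supply starts at P = 8.
CS = ½(308 − 68)(240) = 28800; PS = ½(68 − 8)(240) = 7200.

Total surplus = 36000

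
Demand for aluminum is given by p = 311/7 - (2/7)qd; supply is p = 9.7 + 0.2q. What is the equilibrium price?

p* = 24

Set the two price expressions equal: 311/7 - (2/7)q = 9.7 + 0.2q.
2431/70 = (17/35)q, so q* = 71.5.
p* = 311/7 − (2/7)(71.5) = 24.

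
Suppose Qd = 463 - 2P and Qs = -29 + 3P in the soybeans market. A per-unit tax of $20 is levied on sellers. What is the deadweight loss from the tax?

Deadweight loss = 240

Pre-tax equilibrium: P* = 98.4, Q* = 266.2.
Tax on sellers shifts supply to Qs = -29 + 3(P − 20) = -89 + 3P.
463 - 2P = -89 + 3P gives buyer price Pb = 110.4; sellers receive Ps = 110.4 − 20 = 90.4.
New quantity: Q = 463 − 2(110.4) = 242.2.
DWL = ½ × 20 × (266.2 − 242.2) = 240.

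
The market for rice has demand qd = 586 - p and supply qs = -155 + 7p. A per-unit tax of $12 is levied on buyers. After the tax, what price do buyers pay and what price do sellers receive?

Buyers pay $103.125, sellers receive $91.125

Pre-tax equilibrium: p* = 92.625, q* = 493.375.
Tax on buyers shifts demand to qd = 586 − 1(p + 12) = 574 - p.
574 - p = -155 + 7p gives seller price ps = 91.125; buyers pay pb = 91.125 + 12 = 103.125.
New quantity: q = 586 − 1(103.125) = 482.875.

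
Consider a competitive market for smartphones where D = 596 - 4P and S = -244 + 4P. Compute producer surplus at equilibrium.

Equilibrium: 596 - 4P = -244 + 4P gives P* = 105, Q* = 176.
Supply starts at P = 61 (where S = 0).
PS = ½(105 − 61)(176) = 3872.

Producer surplus = 3872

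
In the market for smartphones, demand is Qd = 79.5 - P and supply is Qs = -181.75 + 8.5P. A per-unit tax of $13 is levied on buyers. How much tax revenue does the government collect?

Pre-tax equilibrium: P* = 27.5, Q* = 52.
Tax on buyers shifts demand to Qd = 79.5 − 1(P + 13) = 66.5 - P.
66.5 - P = -181.75 + 8.5P gives seller price Ps = 993/38; buyers pay Pb = 993/38 + 13 = 1487/38.
New quantity: Q = 79.5 − 1(1487/38) = 767/19.
Revenue = 13 × 767/19 = 9971/19.

Tax revenue = 9971/19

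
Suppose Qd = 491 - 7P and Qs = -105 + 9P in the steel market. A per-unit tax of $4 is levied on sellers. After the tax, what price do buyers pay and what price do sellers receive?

Buyers pay $39.5, sellers receive $35.5

Pre-tax equilibrium: P* = 37.25, Q* = 230.25.
Tax on sellers shifts supply to Qs = -105 + 9(P − 4) = -141 + 9P.
491 - 7P = -141 + 9P gives buyer price Pb = 39.5; sellers receive Ps = 39.5 − 4 = 35.5.
New quantity: Q = 491 − 7(39.5) = 214.5.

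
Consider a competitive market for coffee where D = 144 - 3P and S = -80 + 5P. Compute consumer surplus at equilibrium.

Equilibrium: 144 - 3P = -80 + 5P gives P* = 28, Q* = 60.
Demand choke price (D = 0): P = 48.
CS = ½(48 − 28)(60) = 600.

Consumer surplus = 600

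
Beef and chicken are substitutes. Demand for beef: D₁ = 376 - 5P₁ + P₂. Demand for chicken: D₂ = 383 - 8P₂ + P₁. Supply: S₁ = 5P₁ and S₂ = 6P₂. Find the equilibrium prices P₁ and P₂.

Market 1: 376 - 5P₁ + P₂ = 5P₁ → 10P₁ - P₂ = 376.
Market 2: 14P₂ - P₁ = 383.
Eliminating P₂: 14×(1) + 1×(2) gives 139P₁ = 5647, so P₁ = 5647/139.
Back-substitute into (2): P₂ = (383 + 1×5647/139) / 14 = 4206/139.

P₁ = 5647/139, P₂ = 4206/139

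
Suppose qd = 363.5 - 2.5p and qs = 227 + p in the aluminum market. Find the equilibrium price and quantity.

Set qd = qs: 363.5 - 2.5p = 227 + p.
136.5 = 3.5p, so p* = 39.
q* = 363.5 − 2.5(39) = 266.

p* = 39, q* = 266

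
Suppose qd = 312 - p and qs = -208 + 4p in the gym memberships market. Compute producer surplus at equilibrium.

Equilibrium: 312 - p = -208 + 4p gives p* = 104, q* = 208.
Supply starts at p = 52 (where qs = 0).
PS = ½(104 − 52)(208) = 5408.

Producer surplus = 5408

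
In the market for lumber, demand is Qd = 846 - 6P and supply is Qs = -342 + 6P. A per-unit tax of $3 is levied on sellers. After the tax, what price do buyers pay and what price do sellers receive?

Buyers pay $100.5, sellers receive $97.5

Pre-tax equilibrium: P* = 99, Q* = 252.
Tax on sellers shifts supply to Qs = -342 + 6(P − 3) = -360 + 6P.
846 - 6P = -360 + 6P gives buyer price Pb = 100.5; sellers receive Ps = 100.5 − 3 = 97.5.
New quantity: Q = 846 − 6(100.5) = 243.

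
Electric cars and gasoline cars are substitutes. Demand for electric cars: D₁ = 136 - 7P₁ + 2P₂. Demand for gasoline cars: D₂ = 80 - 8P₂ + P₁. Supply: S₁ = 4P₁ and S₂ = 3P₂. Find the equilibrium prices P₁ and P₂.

P₁ = 1656/119, P₂ = 1016/119

Market 1: 136 - 7P₁ + 2P₂ = 4P₁ → 11P₁ - 2P₂ = 136.
Market 2: 11P₂ - P₁ = 80.
Eliminating P₂: 11×(1) + 2×(2) gives 119P₁ = 1656, so P₁ = 1656/119.
Back-substitute into (2): P₂ = (80 + 1×1656/119) / 11 = 1016/119.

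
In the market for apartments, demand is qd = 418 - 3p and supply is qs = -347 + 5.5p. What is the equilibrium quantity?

Set qd = qs: 418 - 3p = -347 + 5.5p.
765 = 8.5p, so p* = 90.
q* = 418 − 3(90) = 148.

q* = 148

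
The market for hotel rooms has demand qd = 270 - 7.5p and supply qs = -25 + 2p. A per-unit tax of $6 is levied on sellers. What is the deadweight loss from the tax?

Pre-tax equilibrium: p* = 590/19, q* = 705/19.
Tax on sellers shifts supply to qs = -25 + 2(p − 6) = -37 + 2p.
270 - 7.5p = -37 + 2p gives buyer price pb = 614/19; sellers receive ps = 614/19 − 6 = 500/19.
New quantity: q = 270 − 7.5(614/19) = 525/19.
DWL = ½ × 6 × (705/19 − 525/19) = 540/19.

Deadweight loss = 540/19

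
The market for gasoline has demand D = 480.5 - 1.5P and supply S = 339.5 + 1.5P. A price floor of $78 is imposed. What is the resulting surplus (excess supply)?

Equilibrium price would be P* = 47, so the floor at 78 binds.
At P = 78: D = 363.5, S = 456.5.
Surplus = 456.5 − 363.5 = 93.

Surplus = 93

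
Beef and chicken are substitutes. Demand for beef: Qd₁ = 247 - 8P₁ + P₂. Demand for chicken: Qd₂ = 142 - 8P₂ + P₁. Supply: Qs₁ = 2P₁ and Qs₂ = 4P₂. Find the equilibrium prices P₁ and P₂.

Market 1: 247 - 8P₁ + P₂ = 2P₁ → 10P₁ - P₂ = 247.
Market 2: 12P₂ - P₁ = 142.
Eliminating P₂: 12×(1) + 1×(2) gives 119P₁ = 3106, so P₁ = 3106/119.
Back-substitute into (2): P₂ = (142 + 1×3106/119) / 12 = 1667/119.

P₁ = 3106/119, P₂ = 1667/119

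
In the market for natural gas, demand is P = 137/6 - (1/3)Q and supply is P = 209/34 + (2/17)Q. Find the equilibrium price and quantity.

Set the two price expressions equal: 137/6 - (1/3)Q = 209/34 + (2/17)Q.
851/51 = (23/51)Q, so Q* = 37.
P* = 137/6 − (1/3)(37) = 10.5.

P* = 10.5, Q* = 37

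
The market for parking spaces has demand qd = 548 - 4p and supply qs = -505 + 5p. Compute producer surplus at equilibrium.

Producer surplus = 640

Equilibrium: 548 - 4p = -505 + 5p gives p* = 117, q* = 80.
Supply starts at p = 101 (where qs = 0).
PS = ½(117 − 101)(80) = 640.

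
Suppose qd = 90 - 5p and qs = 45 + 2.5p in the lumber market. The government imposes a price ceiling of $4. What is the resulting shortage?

Equilibrium price would be p* = 6, so the ceiling at 4 binds.
At p = 4: qd = 90 − 5(4) = 70, qs = 45 + 2.5(4) = 55.
Shortage = 70 − 55 = 15.

Shortage = 15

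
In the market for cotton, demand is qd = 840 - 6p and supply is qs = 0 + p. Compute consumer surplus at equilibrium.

Consumer surplus = 1200

Equilibrium: 840 - 6p = 0 + p gives p* = 120, q* = 120.
Demand choke price (qd = 0): p = 140.
CS = ½(140 − 120)(120) = 1200.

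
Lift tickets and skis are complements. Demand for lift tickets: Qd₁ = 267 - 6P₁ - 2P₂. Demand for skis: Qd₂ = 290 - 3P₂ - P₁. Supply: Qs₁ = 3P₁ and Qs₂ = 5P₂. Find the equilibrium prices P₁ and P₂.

Market 1: 267 - 6P₁ - 2P₂ = 3P₁ → 9P₁ + 2P₂ = 267.
Market 2: 8P₂ + P₁ = 290.
Eliminating P₂: 8×(1) − 2×(2) gives 70P₁ = 1556, so P₁ = 778/35.
Back-substitute into (2): P₂ = (290 − 1×778/35) / 8 = 2343/70.

P₁ = 778/35, P₂ = 2343/70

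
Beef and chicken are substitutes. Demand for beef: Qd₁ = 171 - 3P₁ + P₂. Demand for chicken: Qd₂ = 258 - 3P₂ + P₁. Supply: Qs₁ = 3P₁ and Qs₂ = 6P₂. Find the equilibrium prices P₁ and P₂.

Market 1: 171 - 3P₁ + P₂ = 3P₁ → 6P₁ - P₂ = 171.
Market 2: 9P₂ - P₁ = 258.
Eliminating P₂: 9×(1) + 1×(2) gives 53P₁ = 1797, so P₁ = 1797/53.
Back-substitute into (2): P₂ = (258 + 1×1797/53) / 9 = 1719/53.

P₁ = 1797/53, P₂ = 1719/53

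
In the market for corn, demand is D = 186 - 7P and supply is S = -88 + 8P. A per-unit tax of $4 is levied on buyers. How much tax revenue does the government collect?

Pre-tax equilibrium: P* = 274/15, Q* = 872/15.
Tax on buyers shifts demand to D = 186 − 7(P + 4) = 158 - 7P.
158 - 7P = -88 + 8P gives seller price Ps = 16.4; buyers pay Pb = 16.4 + 4 = 20.4.
New quantity: Q = 186 − 7(20.4) = 43.2.
Revenue = 4 × 43.2 = 172.8.

Tax revenue = 172.8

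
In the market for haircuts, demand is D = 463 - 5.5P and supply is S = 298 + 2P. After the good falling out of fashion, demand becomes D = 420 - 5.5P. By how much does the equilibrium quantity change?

Original equilibrium: P* = 22, Q* = 342.
New equilibrium: 420 - 5.5P = 298 + 2P, so 122 = 7.5P and P' = 244/15; Q' = 420 − 5.5(244/15) = 4958/15.
Change in quantity: 4958/15 − 342 = -172/15.

ΔQ = -172/15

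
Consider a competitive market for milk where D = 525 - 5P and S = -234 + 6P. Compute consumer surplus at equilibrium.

Equilibrium: 525 - 5P = -234 + 6P gives P* = 69, Q* = 180.
Demand choke price (D = 0): P = 105.
CS = ½(105 − 69)(180) = 3240.

Consumer surplus = 3240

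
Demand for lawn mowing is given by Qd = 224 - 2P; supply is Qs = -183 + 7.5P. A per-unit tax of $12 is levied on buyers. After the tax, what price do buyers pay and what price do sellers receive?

Pre-tax equilibrium: P* = 814/19, Q* = 2628/19.
Tax on buyers shifts demand to Qd = 224 − 2(P + 12) = 200 - 2P.
200 - 2P = -183 + 7.5P gives seller price Ps = 766/19; buyers pay Pb = 766/19 + 12 = 994/19.
New quantity: Q = 224 − 2(994/19) = 2268/19.

Buyers pay 994/19, sellers receive 766/19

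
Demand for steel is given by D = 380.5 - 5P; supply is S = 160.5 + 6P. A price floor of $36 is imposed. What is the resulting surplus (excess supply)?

Equilibrium price would be P* = 20, so the floor at 36 binds.
At P = 36: D = 200.5, S = 376.5.
Surplus = 376.5 − 200.5 = 176.

Surplus = 176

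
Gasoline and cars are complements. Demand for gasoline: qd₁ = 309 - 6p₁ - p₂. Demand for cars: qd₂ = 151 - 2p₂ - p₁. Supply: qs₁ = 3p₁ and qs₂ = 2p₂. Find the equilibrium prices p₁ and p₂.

Market 1: 309 - 6p₁ - p₂ = 3p₁ → 9p₁ + p₂ = 309.
Market 2: 4p₂ + p₁ = 151.
Eliminating p₂: 4×(1) − 1×(2) gives 35p₁ = 1085, so p₁ = 31.
Back-substitute into (2): p₂ = (151 − 1×31) / 4 = 30.

p₁ = 31, p₂ = 30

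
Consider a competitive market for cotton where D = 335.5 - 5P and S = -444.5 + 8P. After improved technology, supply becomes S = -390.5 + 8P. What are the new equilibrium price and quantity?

Original equilibrium: P* = 60, Q* = 35.5.
New equilibrium: 335.5 - 5P = -390.5 + 8P, so 726 = 13P and P' = 726/13; Q' = 335.5 − 5(726/13) = 1463/26.

P' = 726/13, Q' = 1463/26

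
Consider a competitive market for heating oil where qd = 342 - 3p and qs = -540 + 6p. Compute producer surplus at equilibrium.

Equilibrium: 342 - 3p = -540 + 6p gives p* = 98, q* = 48.
Supply starts at p = 90 (where qs = 0).
PS = ½(98 − 90)(48) = 192.

Producer surplus = 192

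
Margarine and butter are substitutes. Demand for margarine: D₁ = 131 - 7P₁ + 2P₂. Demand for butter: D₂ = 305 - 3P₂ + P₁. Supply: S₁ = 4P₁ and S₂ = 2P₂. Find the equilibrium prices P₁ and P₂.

P₁ = 1265/53, P₂ = 3486/53

Market 1: 131 - 7P₁ + 2P₂ = 4P₁ → 11P₁ - 2P₂ = 131.
Market 2: 5P₂ - P₁ = 305.
Eliminating P₂: 5×(1) + 2×(2) gives 53P₁ = 1265, so P₁ = 1265/53.
Back-substitute into (2): P₂ = (305 + 1×1265/53) / 5 = 3486/53.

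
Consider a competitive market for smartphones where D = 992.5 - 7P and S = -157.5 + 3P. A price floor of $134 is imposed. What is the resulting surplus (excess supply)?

Surplus = 190

Equilibrium price would be P* = 115, so the floor at 134 binds.
At P = 134: D = 54.5, S = 244.5.
Surplus = 244.5 − 54.5 = 190.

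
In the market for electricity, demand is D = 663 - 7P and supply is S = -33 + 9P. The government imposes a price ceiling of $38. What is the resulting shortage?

Equilibrium price would be P* = 43.5, so the ceiling at 38 binds.
At P = 38: D = 663 − 7(38) = 397, S = -33 + 9(38) = 309.
Shortage = 397 − 309 = 88.

Shortage = 88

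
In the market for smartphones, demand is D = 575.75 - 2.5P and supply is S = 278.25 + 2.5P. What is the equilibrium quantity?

Q* = 427

Set D = S: 575.75 - 2.5P = 278.25 + 2.5P.
297.5 = 5P, so P* = 59.5.
Q* = 575.75 − 2.5(59.5) = 427.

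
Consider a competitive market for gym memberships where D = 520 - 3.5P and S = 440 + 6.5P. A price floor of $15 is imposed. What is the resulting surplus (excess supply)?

Surplus = 70

Equilibrium price would be P* = 8, so the floor at 15 binds.
At P = 15: D = 467.5, S = 537.5.
Surplus = 537.5 − 467.5 = 70.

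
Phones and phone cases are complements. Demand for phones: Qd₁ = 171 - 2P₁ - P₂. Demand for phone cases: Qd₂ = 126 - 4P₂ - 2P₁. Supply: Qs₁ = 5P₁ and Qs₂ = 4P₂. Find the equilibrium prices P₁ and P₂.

P₁ = 23, P₂ = 10

Market 1: 171 - 2P₁ - P₂ = 5P₁ → 7P₁ + P₂ = 171.
Market 2: 8P₂ + 2P₁ = 126.
Eliminating P₂: 8×(1) − 1×(2) gives 54P₁ = 1242, so P₁ = 23.
Back-substitute into (2): P₂ = (126 − 2×23) / 8 = 10.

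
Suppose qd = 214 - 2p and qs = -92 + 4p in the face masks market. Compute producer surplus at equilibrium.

Producer surplus = 1568

Equilibrium: 214 - 2p = -92 + 4p gives p* = 51, q* = 112.
Supply starts at p = 23 (where qs = 0).
PS = ½(51 − 23)(112) = 1568.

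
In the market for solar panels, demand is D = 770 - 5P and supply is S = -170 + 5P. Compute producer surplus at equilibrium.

Equilibrium: 770 - 5P = -170 + 5P gives P* = 94, Q* = 300.
Supply starts at P = 34 (where S = 0).
PS = ½(94 − 34)(300) = 9000.

Producer surplus = 9000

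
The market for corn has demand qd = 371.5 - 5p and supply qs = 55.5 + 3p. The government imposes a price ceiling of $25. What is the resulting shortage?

Shortage = 116

Equilibrium price would be p* = 39.5, so the ceiling at 25 binds.
At p = 25: qd = 371.5 − 5(25) = 246.5, qs = 55.5 + 3(25) = 130.5.
Shortage = 246.5 − 130.5 = 116.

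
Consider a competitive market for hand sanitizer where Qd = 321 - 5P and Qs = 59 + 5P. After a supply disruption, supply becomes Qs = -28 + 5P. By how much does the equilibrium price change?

Original equilibrium: P* = 26.2, Q* = 190.
New equilibrium: 321 - 5P = -28 + 5P, so 349 = 10P and P' = 34.9; Q' = 321 − 5(34.9) = 146.5.
Change in price: 34.9 − 26.2 = 8.7.

ΔP = 8.7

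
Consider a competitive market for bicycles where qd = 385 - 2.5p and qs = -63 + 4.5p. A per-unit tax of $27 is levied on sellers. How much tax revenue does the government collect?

Pre-tax equilibrium: p* = 64, q* = 225.
Tax on sellers shifts supply to qs = -63 + 4.5(p − 27) = -184.5 + 4.5p.
385 - 2.5p = -184.5 + 4.5p gives buyer price pb = 1139/14; sellers receive ps = 1139/14 − 27 = 761/14.
New quantity: q = 385 − 2.5(1139/14) = 5085/28.
Revenue = 27 × 5085/28 = 137295/28.

Tax revenue = 137295/28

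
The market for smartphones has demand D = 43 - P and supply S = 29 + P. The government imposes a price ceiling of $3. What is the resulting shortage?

Shortage = 8

Equilibrium price would be P* = 7, so the ceiling at 3 binds.
At P = 3: D = 43 − 1(3) = 40, S = 29 + 1(3) = 32.
Shortage = 40 − 32 = 8.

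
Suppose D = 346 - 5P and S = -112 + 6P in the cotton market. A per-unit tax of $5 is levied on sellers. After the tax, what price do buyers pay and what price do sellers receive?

Pre-tax equilibrium: P* = 458/11, Q* = 1516/11.
Tax on sellers shifts supply to S = -112 + 6(P − 5) = -142 + 6P.
346 - 5P = -142 + 6P gives buyer price Pb = 488/11; sellers receive Ps = 488/11 − 5 = 433/11.
New quantity: Q = 346 − 5(488/11) = 1366/11.

Buyers pay 488/11, sellers receive 433/11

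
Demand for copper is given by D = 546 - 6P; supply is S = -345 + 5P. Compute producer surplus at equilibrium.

Producer surplus = 360

Equilibrium: 546 - 6P = -345 + 5P gives P* = 81, Q* = 60.
Supply starts at P = 69 (where S = 0).
PS = ½(81 − 69)(60) = 360.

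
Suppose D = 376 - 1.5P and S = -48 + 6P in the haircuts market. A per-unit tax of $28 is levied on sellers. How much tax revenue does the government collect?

Tax revenue = 7212.8

Pre-tax equilibrium: P* = 848/15, Q* = 291.2.
Tax on sellers shifts supply to S = -48 + 6(P − 28) = -216 + 6P.
376 - 1.5P = -216 + 6P gives buyer price Pb = 1184/15; sellers receive Ps = 1184/15 − 28 = 764/15.
New quantity: Q = 376 − 1.5(1184/15) = 257.6.
Revenue = 28 × 257.6 = 7212.8.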